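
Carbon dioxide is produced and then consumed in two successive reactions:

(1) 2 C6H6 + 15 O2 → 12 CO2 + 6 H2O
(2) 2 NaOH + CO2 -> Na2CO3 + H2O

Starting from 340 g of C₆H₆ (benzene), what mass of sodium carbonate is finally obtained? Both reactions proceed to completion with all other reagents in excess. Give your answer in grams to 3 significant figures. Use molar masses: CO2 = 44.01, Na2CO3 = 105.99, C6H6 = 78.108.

2770 g

n(C6H6) = 340.0 / 78.108 = 4.353 mol.
Step 1 gives a 2:12 ratio of C6H6 to CO2, so n(CO2) = 26.12 mol.
In step 2 the CO2:Na2CO3 ratio is 1:1, so n(Na2CO3) = 26.12 mol.
Mass of Na2CO3 = 26.12 × 105.99 = 2768 g.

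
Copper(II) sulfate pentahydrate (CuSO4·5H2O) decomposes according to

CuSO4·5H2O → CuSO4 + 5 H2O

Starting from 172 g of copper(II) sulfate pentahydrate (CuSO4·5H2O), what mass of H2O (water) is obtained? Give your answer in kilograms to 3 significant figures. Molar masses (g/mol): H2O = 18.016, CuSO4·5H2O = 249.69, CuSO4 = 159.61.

0.0621 kg

n(CuSO4·5H2O) = 172.0 g / 249.69 g/mol = 0.6889 mol.
From the equation the CuSO4·5H2O:H2O mole ratio is 1:5, so n(H2O) = 0.6889 × 5/1 = 3.444 mol.
Mass of H2O = 3.444 mol × 18.016 g/mol = 62.05 g.
Converting to kg: 62.05 g = 0.0621 kg.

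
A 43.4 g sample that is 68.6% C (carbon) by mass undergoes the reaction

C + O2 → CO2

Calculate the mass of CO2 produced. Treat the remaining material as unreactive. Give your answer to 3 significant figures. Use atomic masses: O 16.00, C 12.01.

Mass of pure C = 43.4 g × 0.686 = 29.77 g.
M(C) = 12.01 g/mol.
M(CO2) = 12.01 + 2(16.00) = 44.01 g/mol.
n(C) = 29.77 g / 12.01 g/mol = 2.479 mol.
From the equation the C:CO2 mole ratio is 1:1, so n(CO2) = 2.479 × 1/1 = 2.479 mol.
Mass of CO2 = 2.479 mol × 44.01 g/mol = 109.1 g.

109 g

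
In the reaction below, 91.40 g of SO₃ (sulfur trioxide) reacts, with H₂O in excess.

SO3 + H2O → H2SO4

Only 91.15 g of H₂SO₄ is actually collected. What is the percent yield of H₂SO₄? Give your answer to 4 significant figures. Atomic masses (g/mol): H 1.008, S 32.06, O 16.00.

M(SO3) = 32.06 + 3(16.00) = 80.06 g/mol.
M(H2SO4) = 2(1.008) + 32.06 + 4(16.00) = 98.076 g/mol.
n(SO3) = 91.400 g / 80.06 g/mol = 1.1416 mol.
From the equation the SO3:H2SO4 mole ratio is 1:1, so n(H2SO4) = 1.1416 × 1/1 = 1.1416 mol.
Mass of H2SO4 = 1.1416 mol × 98.076 g/mol = 111.97 g.
This is the theoretical yield. Percent yield = 91.15 g / 111.97 g × 100% = 81.407%.

81.41 %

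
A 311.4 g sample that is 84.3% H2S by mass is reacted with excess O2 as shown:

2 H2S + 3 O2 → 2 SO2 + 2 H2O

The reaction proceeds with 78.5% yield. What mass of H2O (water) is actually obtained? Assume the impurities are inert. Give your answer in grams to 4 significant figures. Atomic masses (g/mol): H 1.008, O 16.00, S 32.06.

Pure H2S available = 311.4 g × 0.843 = 262.51 g.
M(H2S) = 2(1.008) + 32.06 = 34.076 g/mol.
M(H2O) = 2(1.008) + 16.00 = 18.016 g/mol.
n(H2S) = 262.51 g / 34.076 g/mol = 7.7037 mol.
From the equation the H2S:H2O mole ratio is 2:2, so n(H2O) = 7.7037 × 2/2 = 7.7037 mol.
Mass of H2O = 7.7037 mol × 18.016 g/mol = 138.79 g.
Actual mass collected = 138.79 g × 0.785 = 108.95 g.

108.9 g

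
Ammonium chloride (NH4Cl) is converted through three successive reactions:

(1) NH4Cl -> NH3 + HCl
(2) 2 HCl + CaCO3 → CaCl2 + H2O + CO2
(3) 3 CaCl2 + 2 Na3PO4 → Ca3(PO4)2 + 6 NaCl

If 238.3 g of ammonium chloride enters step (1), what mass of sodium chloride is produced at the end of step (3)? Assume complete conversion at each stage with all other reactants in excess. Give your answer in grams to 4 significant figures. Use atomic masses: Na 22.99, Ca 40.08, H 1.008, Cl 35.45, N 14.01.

260.3 g

M(NH4Cl) = 14.01 + 4(1.008) + 35.45 = 53.492 g/mol.
M(NaCl) = 22.99 + 35.45 = 58.44 g/mol.
n(NH4Cl) = 238.3 / 53.492 = 4.4549 mol.
Reaction (1): NH4Cl→HCl ratio 1:1 ⇒ n(HCl) = 4.4549 mol.
Reaction (2): HCl→CaCl2 ratio 2:1 ⇒ n(CaCl2) = 2.2274 mol.
Reaction (3): CaCl2→NaCl ratio 3:6 ⇒ n(NaCl) = 4.4549 mol.
Mass of NaCl = 4.4549 × 58.44 = 260.34 g.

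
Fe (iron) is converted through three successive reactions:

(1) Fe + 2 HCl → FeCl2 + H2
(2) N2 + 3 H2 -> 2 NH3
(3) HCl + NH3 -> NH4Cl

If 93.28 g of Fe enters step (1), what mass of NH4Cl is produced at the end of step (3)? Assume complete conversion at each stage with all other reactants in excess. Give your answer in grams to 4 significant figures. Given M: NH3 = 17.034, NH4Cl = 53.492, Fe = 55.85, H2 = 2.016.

n(Fe) = 93.28 / 55.85 = 1.6702 mol.
Reaction (1): Fe→H2 ratio 1:1 ⇒ n(H2) = 1.6702 mol.
Reaction (2): H2→NH3 ratio 3:2 ⇒ n(NH3) = 1.1135 mol.
Reaction (3): NH3→NH4Cl ratio 1:1 ⇒ n(NH4Cl) = 1.1135 mol.
Mass of NH4Cl = 1.1135 × 53.492 = 59.561 g.

59.56 g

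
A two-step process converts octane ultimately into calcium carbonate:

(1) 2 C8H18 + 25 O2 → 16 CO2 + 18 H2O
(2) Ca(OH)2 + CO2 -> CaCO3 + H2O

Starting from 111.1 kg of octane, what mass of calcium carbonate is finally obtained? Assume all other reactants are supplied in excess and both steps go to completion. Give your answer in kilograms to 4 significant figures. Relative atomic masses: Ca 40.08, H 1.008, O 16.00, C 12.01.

778.8 kg

M(C8H18) = 8(12.01) + 18(1.008) = 114.224 g/mol.
M(CaCO3) = 40.08 + 12.01 + 3(16.00) = 100.09 g/mol.
111.1 kg = 111100 g.
n(C8H18) = 111100 / 114.224 = 972.65 mol.
Step 1 gives a 2:16 ratio of C8H18 to CO2, so n(CO2) = 7781.2 mol.
In step 2 the CO2:CaCO3 ratio is 1:1, so n(CaCO3) = 7781.2 mol.
Mass of CaCO3 = 7781.2 × 100.09 = 778820 g = 778.8 kg.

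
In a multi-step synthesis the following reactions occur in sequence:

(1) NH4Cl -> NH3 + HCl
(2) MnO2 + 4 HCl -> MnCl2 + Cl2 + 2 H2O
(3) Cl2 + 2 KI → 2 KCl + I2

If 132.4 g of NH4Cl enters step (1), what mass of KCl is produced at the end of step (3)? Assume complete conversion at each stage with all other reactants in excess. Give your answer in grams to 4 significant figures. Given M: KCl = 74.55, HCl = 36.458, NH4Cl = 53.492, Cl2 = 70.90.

92.26 g

n(NH4Cl) = 132.4 / 53.492 = 2.4751 mol.
Reaction (1): NH4Cl→HCl ratio 1:1 ⇒ n(HCl) = 2.4751 mol.
Reaction (2): HCl→Cl2 ratio 4:1 ⇒ n(Cl2) = 0.61878 mol.
Reaction (3): Cl2→KCl ratio 1:2 ⇒ n(KCl) = 1.2376 mol.
Mass of KCl = 1.2376 × 74.55 = 92.261 g.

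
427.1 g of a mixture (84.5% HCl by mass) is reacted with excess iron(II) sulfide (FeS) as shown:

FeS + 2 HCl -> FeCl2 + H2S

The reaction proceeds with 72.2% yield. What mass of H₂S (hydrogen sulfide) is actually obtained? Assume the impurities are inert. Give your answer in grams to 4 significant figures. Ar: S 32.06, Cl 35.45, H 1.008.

121.8 g

Pure HCl available = 427.1 g × 0.845 = 360.90 g.
M(HCl) = 1.008 + 35.45 = 36.458 g/mol.
M(H2S) = 2(1.008) + 32.06 = 34.076 g/mol.
n(HCl) = 360.90 g / 36.458 g/mol = 9.8990 mol.
From the equation the HCl:H2S mole ratio is 2:1, so n(H2S) = 9.8990 × 1/2 = 4.9495 mol.
Mass of H2S = 4.9495 mol × 34.076 g/mol = 168.66 g.
Actual mass collected = 168.66 g × 0.722 = 121.77 g.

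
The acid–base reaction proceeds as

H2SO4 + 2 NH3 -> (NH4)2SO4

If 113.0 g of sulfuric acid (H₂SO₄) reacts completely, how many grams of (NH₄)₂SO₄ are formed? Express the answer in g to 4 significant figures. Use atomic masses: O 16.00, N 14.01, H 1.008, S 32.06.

M(H2SO4) = 2(1.008) + 32.06 + 4(16.00) = 98.076 g/mol.
M((NH4)2SO4) = 2(14.01) + 8(1.008) + 32.06 + 4(16.00) = 132.144 g/mol.
n(H2SO4) = 113.00 g / 98.076 g/mol = 1.1522 mol.
From the equation the H2SO4:(NH4)2SO4 mole ratio is 1:1, so n((NH4)2SO4) = 1.1522 × 1/1 = 1.1522 mol.
Mass of (NH4)2SO4 = 1.1522 mol × 132.144 g/mol = 152.25 g.

152.3 g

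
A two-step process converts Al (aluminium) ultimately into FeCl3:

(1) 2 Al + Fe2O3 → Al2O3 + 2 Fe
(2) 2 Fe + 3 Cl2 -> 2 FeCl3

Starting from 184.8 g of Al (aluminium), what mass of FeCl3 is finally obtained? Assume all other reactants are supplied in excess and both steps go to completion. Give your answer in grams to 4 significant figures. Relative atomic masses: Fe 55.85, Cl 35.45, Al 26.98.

M(Al) = 26.98 g/mol.
M(FeCl3) = 55.85 + 3(35.45) = 162.20 g/mol.
n(Al) = 184.80 / 26.98 = 6.8495 mol.
Step 1 gives a 2:2 ratio of Al to Fe, so n(Fe) = 6.8495 mol.
In step 2 the Fe:FeCl3 ratio is 2:2, so n(FeCl3) = 6.8495 mol.
Mass of FeCl3 = 6.8495 × 162.20 = 1111.0 g.

1111 g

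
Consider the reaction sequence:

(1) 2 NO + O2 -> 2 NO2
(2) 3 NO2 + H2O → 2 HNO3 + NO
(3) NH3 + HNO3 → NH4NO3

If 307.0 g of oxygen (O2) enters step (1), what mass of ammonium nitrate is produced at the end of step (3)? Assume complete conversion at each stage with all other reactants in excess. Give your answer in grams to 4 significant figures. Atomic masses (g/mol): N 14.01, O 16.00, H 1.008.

1024 g

M(O2) = 2(16.00) = 32.00 g/mol.
M(NH4NO3) = 2(14.01) + 4(1.008) + 3(16.00) = 80.052 g/mol.
n(O2) = 307.0 / 32.00 = 9.5938 mol.
Reaction (1): O2→NO2 ratio 1:2 ⇒ n(NO2) = 19.188 mol.
Reaction (2): NO2→HNO3 ratio 3:2 ⇒ n(HNO3) = 12.792 mol.
Reaction (3): HNO3→NH4NO3 ratio 1:1 ⇒ n(NH4NO3) = 12.792 mol.
Mass of NH4NO3 = 12.792 × 80.052 = 1024.0 g.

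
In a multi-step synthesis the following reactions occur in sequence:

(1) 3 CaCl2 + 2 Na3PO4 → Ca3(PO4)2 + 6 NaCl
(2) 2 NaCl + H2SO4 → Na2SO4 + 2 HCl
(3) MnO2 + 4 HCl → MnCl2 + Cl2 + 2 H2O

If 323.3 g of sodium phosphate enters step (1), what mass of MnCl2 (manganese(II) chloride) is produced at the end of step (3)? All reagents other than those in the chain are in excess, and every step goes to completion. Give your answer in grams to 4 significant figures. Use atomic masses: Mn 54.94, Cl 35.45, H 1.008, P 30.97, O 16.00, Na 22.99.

M(Na3PO4) = 3(22.99) + 30.97 + 4(16.00) = 163.94 g/mol.
M(MnCl2) = 54.94 + 2(35.45) = 125.84 g/mol.
n(Na3PO4) = 323.3 / 163.94 = 1.9721 mol.
Reaction (1): Na3PO4→NaCl ratio 2:6 ⇒ n(NaCl) = 5.9162 mol.
Reaction (2): NaCl→HCl ratio 2:2 ⇒ n(HCl) = 5.9162 mol.
Reaction (3): HCl→MnCl2 ratio 4:1 ⇒ n(MnCl2) = 1.4790 mol.
Mass of MnCl2 = 1.4790 × 125.84 = 186.12 g.

186.1 g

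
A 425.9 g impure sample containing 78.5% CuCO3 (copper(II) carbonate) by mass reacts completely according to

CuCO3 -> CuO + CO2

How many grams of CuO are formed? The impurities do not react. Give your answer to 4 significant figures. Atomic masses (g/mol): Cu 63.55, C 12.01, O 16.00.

215.2 g

Mass of pure CuCO3 = 425.9 g × 0.785 = 334.33 g.
M(CuCO3) = 63.55 + 12.01 + 3(16.00) = 123.56 g/mol.
M(CuO) = 63.55 + 16.00 = 79.55 g/mol.
n(CuCO3) = 334.33 g / 123.56 g/mol = 2.7058 mol.
From the equation the CuCO3:CuO mole ratio is 1:1, so n(CuO) = 2.7058 × 1/1 = 2.7058 mol.
Mass of CuO = 2.7058 mol × 79.55 g/mol = 215.25 g.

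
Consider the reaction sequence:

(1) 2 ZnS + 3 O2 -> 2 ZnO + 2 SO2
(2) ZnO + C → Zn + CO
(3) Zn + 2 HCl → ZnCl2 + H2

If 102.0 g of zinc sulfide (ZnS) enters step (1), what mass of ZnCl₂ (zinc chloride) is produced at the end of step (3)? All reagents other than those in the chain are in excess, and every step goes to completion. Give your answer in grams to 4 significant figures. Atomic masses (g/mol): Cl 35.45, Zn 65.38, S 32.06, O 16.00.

M(ZnS) = 65.38 + 32.06 = 97.44 g/mol.
M(ZnCl2) = 65.38 + 2(35.45) = 136.28 g/mol.
n(ZnS) = 102.0 / 97.44 = 1.0468 mol.
Reaction (1): ZnS→ZnO ratio 2:2 ⇒ n(ZnO) = 1.0468 mol.
Reaction (2): ZnO→Zn ratio 1:1 ⇒ n(Zn) = 1.0468 mol.
Reaction (3): Zn→ZnCl2 ratio 1:1 ⇒ n(ZnCl2) = 1.0468 mol.
Mass of ZnCl2 = 1.0468 × 136.28 = 142.66 g.

142.7 g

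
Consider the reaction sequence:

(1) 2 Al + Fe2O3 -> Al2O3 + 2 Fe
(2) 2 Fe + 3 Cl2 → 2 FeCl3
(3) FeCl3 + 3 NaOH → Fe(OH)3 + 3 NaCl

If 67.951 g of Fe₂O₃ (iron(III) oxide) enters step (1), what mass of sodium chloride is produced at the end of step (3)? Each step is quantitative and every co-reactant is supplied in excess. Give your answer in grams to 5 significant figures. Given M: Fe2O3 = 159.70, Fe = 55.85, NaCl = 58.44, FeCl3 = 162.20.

149.19 g

n(Fe2O3) = 67.951 / 159.70 = 0.425492 mol.
Reaction (1): Fe2O3→Fe ratio 1:2 ⇒ n(Fe) = 0.850983 mol.
Reaction (2): Fe→FeCl3 ratio 2:2 ⇒ n(FeCl3) = 0.850983 mol.
Reaction (3): FeCl3→NaCl ratio 1:3 ⇒ n(NaCl) = 2.55295 mol.
Mass of NaCl = 2.55295 × 58.44 = 149.194 g.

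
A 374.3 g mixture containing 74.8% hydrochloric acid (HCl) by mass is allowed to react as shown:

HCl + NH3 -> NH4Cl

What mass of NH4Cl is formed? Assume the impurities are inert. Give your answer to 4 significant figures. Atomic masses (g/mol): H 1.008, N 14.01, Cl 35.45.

Mass of pure HCl = 374.3 g × 0.748 = 279.98 g.
M(HCl) = 1.008 + 35.45 = 36.458 g/mol.
M(NH4Cl) = 14.01 + 4(1.008) + 35.45 = 53.492 g/mol.
n(HCl) = 279.98 g / 36.458 g/mol = 7.6794 mol.
From the equation the HCl:NH4Cl mole ratio is 1:1, so n(NH4Cl) = 7.6794 × 1/1 = 7.6794 mol.
Mass of NH4Cl = 7.6794 mol × 53.492 g/mol = 410.79 g.

410.8 g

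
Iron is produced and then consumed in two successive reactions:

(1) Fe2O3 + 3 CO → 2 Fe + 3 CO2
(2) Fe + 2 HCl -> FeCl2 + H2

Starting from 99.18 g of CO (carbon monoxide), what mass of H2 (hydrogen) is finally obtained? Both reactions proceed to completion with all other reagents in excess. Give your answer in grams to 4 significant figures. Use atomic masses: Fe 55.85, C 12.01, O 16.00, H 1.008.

M(CO) = 12.01 + 16.00 = 28.01 g/mol.
M(H2) = 2(1.008) = 2.016 g/mol.
n(CO) = 99.180 / 28.01 = 3.5409 mol.
Step 1 gives a 3:2 ratio of CO to Fe, so n(Fe) = 2.3606 mol.
In step 2 the Fe:H2 ratio is 1:1, so n(H2) = 2.3606 mol.
Mass of H2 = 2.3606 × 2.016 = 4.7589 g.

4.759 g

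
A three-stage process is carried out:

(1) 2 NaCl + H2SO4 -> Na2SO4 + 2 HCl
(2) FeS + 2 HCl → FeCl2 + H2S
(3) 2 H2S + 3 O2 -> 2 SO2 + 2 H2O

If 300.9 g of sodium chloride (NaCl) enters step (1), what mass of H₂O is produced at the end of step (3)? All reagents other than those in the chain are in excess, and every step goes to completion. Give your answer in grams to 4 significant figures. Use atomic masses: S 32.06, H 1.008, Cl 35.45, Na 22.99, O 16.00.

M(NaCl) = 22.99 + 35.45 = 58.44 g/mol.
M(H2O) = 2(1.008) + 16.00 = 18.016 g/mol.
n(NaCl) = 300.9 / 58.44 = 5.1489 mol.
Reaction (1): NaCl→HCl ratio 2:2 ⇒ n(HCl) = 5.1489 mol.
Reaction (2): HCl→H2S ratio 2:1 ⇒ n(H2S) = 2.5744 mol.
Reaction (3): H2S→H2O ratio 2:2 ⇒ n(H2O) = 2.5744 mol.
Mass of H2O = 2.5744 × 18.016 = 46.381 g.

46.38 g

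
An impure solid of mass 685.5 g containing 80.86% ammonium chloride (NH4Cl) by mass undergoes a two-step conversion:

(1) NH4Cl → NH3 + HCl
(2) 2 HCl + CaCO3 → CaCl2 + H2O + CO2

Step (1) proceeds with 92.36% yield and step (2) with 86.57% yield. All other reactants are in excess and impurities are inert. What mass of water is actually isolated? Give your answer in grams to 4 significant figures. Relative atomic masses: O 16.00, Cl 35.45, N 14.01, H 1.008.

Pure NH4Cl = 685.5 × 0.8086 = 554.30 g.
M(NH4Cl) = 14.01 + 4(1.008) + 35.45 = 53.492 g/mol.
M(H2O) = 2(1.008) + 16.00 = 18.016 g/mol.
n(NH4Cl) = 554.30 / 53.492 = 10.362 mol.
Step 1 (NH4Cl:HCl = 1:1): theoretical n(HCl) = 10.362 mol; at 92.36% yield, n(HCl) = 9.5705 mol.
Step 2 (HCl:H2O = 2:1): theoretical n(H2O) = 4.7853 mol, so theoretical mass = 4.7853 × 18.016 = 86.211 g.
At 86.57% yield, actual mass of H2O = 86.211 × 0.8657 = 74.633 g.

74.63 g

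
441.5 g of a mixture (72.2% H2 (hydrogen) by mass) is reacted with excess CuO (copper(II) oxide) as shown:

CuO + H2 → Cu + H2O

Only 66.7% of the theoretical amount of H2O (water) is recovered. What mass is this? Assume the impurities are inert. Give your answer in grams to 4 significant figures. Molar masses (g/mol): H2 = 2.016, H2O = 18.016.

1900 g

Pure H2 available = 441.5 g × 0.722 = 318.76 g.
n(H2) = 318.76 g / 2.016 g/mol = 158.12 mol.
From the equation the H2:H2O mole ratio is 1:1, so n(H2O) = 158.12 × 1/1 = 158.12 mol.
Mass of H2O = 158.12 mol × 18.016 g/mol = 2848.6 g.
Actual mass collected = 2848.6 g × 0.667 = 1900.0 g.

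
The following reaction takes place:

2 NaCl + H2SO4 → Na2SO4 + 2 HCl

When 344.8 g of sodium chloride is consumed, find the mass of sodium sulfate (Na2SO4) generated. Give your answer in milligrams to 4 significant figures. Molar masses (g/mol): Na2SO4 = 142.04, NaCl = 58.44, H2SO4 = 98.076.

419000 mg

n(NaCl) = 344.80 g / 58.44 g/mol = 5.9001 mol.
From the equation the NaCl:Na2SO4 mole ratio is 2:1, so n(Na2SO4) = 5.9001 × 1/2 = 2.9500 mol.
Mass of Na2SO4 = 2.9500 mol × 142.04 g/mol = 419.02 g.
Converting to mg: 419.02 g = 419000 mg.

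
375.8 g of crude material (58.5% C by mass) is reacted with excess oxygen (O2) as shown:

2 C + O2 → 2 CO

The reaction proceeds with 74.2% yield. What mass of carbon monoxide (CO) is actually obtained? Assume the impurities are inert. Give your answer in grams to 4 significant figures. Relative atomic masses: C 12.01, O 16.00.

Pure C available = 375.8 g × 0.585 = 219.84 g.
M(C) = 12.01 g/mol.
M(CO) = 12.01 + 16.00 = 28.01 g/mol.
n(C) = 219.84 g / 12.01 g/mol = 18.305 mol.
From the equation the C:CO mole ratio is 2:2, so n(CO) = 18.305 × 2/2 = 18.305 mol.
Mass of CO = 18.305 mol × 28.01 g/mol = 512.72 g.
Actual mass collected = 512.72 g × 0.742 = 380.44 g.

380.4 g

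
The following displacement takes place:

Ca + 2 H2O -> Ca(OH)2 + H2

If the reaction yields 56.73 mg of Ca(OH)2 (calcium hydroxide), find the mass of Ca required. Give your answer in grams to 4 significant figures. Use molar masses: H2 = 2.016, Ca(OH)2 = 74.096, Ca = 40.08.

Convert: 56.73 mg = 0.056730 g.
n(Ca(OH)2) = 0.056730 g / 74.096 g/mol = 0.00076563 mol.
From the equation the Ca(OH)2:Ca mole ratio is 1:1, so n(Ca) = 0.00076563 × 1/1 = 0.00076563 mol.
Mass of Ca = 0.00076563 mol × 40.08 g/mol = 0.030686 g.

0.03069 g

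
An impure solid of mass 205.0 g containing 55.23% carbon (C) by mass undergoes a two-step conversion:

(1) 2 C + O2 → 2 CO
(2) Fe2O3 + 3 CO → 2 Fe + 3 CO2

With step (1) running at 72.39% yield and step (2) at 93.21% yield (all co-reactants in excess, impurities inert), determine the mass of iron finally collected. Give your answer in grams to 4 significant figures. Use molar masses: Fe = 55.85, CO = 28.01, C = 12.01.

Pure C = 205.0 × 0.5523 = 113.22 g.
n(C) = 113.22 / 12.01 = 9.4273 mol.
Step 1 (C:CO = 2:2): theoretical n(CO) = 9.4273 mol; at 72.39% yield, n(CO) = 6.8244 mol.
Step 2 (CO:Fe = 3:2): theoretical n(Fe) = 4.5496 mol, so theoretical mass = 4.5496 × 55.85 = 254.10 g.
At 93.21% yield, actual mass of Fe = 254.10 × 0.9321 = 236.84 g.

236.8 g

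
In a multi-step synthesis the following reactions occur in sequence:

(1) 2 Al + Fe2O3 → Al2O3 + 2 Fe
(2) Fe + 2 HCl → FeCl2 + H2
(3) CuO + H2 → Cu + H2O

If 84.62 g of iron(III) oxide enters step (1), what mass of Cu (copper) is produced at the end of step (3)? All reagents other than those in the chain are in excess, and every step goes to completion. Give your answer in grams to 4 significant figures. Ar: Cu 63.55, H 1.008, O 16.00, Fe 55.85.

M(Fe2O3) = 2(55.85) + 3(16.00) = 159.70 g/mol.
M(Cu) = 63.55 g/mol.
n(Fe2O3) = 84.62 / 159.70 = 0.52987 mol.
Reaction (1): Fe2O3→Fe ratio 1:2 ⇒ n(Fe) = 1.0597 mol.
Reaction (2): Fe→H2 ratio 1:1 ⇒ n(H2) = 1.0597 mol.
Reaction (3): H2→Cu ratio 1:1 ⇒ n(Cu) = 1.0597 mol.
Mass of Cu = 1.0597 × 63.55 = 67.346 g.

67.35 g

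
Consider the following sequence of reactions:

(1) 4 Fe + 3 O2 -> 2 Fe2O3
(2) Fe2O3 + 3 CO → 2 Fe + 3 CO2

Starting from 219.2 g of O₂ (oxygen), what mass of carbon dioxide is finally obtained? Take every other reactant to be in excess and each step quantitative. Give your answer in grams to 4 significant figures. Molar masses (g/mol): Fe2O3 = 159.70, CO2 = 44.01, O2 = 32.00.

602.9 g

n(O2) = 219.20 / 32.00 = 6.8500 mol.
Step 1 gives a 3:2 ratio of O2 to Fe2O3, so n(Fe2O3) = 4.5667 mol.
In step 2 the Fe2O3:CO2 ratio is 1:3, so n(CO2) = 13.700 mol.
Mass of CO2 = 13.700 × 44.01 = 602.94 g.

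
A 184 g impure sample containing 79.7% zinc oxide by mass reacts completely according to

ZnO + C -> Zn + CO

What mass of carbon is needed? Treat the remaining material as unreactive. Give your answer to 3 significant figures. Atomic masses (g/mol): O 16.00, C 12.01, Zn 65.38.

Mass of pure ZnO = 184 g × 0.797 = 146.6 g.
M(ZnO) = 65.38 + 16.00 = 81.38 g/mol.
M(C) = 12.01 g/mol.
n(ZnO) = 146.6 g / 81.38 g/mol = 1.802 mol.
From the equation the ZnO:C mole ratio is 1:1, so n(C) = 1.802 × 1/1 = 1.802 mol.
Mass of C = 1.802 mol × 12.01 g/mol = 21.64 g.

21.6 g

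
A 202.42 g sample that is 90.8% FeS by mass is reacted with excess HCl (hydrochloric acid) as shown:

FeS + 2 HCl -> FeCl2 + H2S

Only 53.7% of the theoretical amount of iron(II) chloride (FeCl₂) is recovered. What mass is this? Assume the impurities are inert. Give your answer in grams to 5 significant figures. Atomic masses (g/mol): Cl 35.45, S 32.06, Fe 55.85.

142.31 g

Pure FeS available = 202.42 g × 0.908 = 183.797 g.
M(FeS) = 55.85 + 32.06 = 87.91 g/mol.
M(FeCl2) = 55.85 + 2(35.45) = 126.75 g/mol.
n(FeS) = 183.797 g / 87.91 g/mol = 2.09074 mol.
From the equation the FeS:FeCl2 mole ratio is 1:1, so n(FeCl2) = 2.09074 × 1/1 = 2.09074 mol.
Mass of FeCl2 = 2.09074 mol × 126.75 g/mol = 265.002 g.
Actual mass collected = 265.002 g × 0.537 = 142.306 g.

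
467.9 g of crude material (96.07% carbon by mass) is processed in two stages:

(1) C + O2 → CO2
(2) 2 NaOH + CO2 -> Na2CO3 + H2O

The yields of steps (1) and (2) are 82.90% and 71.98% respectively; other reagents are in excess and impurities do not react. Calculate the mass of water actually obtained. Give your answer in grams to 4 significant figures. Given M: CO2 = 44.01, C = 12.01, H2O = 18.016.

402.4 g

Pure C = 467.9 × 0.9607 = 449.51 g.
n(C) = 449.51 / 12.01 = 37.428 mol.
Step 1 (C:CO2 = 1:1): theoretical n(CO2) = 37.428 mol; at 82.90% yield, n(CO2) = 31.028 mol.
Step 2 (CO2:H2O = 1:1): theoretical n(H2O) = 31.028 mol, so theoretical mass = 31.028 × 18.016 = 559.00 g.
At 71.98% yield, actual mass of H2O = 559.00 × 0.7198 = 402.37 g.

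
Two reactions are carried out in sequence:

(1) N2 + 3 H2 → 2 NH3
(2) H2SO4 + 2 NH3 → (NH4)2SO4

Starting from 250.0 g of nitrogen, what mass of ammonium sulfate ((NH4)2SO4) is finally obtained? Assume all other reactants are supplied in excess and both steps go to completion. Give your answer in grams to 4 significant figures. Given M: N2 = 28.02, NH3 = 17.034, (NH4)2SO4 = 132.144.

1179 g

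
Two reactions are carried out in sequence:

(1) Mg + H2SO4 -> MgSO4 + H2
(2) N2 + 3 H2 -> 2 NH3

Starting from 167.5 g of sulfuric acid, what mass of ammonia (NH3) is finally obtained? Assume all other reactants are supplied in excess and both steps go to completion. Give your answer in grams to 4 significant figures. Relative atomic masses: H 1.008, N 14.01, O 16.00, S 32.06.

19.39 g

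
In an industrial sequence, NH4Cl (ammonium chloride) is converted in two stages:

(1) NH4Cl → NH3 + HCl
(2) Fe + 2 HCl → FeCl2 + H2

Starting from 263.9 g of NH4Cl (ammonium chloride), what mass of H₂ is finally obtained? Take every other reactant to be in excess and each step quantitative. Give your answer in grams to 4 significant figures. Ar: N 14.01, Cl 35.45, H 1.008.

M(NH4Cl) = 14.01 + 4(1.008) + 35.45 = 53.492 g/mol.
M(H2) = 2(1.008) = 2.016 g/mol.
n(NH4Cl) = 263.90 / 53.492 = 4.9334 mol.
Step 1 gives a 1:1 ratio of NH4Cl to HCl, so n(HCl) = 4.9334 mol.
In step 2 the HCl:H2 ratio is 2:1, so n(H2) = 2.4667 mol.
Mass of H2 = 2.4667 × 2.016 = 4.9729 g.

4.973 g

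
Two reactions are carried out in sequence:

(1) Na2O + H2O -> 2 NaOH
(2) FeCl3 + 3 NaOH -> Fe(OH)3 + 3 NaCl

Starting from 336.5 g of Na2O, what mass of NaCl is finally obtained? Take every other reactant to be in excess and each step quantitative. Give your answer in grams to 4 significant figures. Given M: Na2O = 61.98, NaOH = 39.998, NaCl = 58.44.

634.6 g

n(Na2O) = 336.50 / 61.98 = 5.4292 mol.
Step 1 gives a 1:2 ratio of Na2O to NaOH, so n(NaOH) = 10.858 mol.
In step 2 the NaOH:NaCl ratio is 3:3, so n(NaCl) = 10.858 mol.
Mass of NaCl = 10.858 × 58.44 = 634.56 g.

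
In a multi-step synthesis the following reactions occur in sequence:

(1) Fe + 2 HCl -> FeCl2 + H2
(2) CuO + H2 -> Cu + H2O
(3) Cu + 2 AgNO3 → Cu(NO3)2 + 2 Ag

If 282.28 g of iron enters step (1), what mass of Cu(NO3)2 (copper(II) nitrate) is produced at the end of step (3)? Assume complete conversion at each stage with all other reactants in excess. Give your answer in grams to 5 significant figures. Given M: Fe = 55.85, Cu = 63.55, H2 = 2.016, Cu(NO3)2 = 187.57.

n(Fe) = 282.28 / 55.85 = 5.05425 mol.
Reaction (1): Fe→H2 ratio 1:1 ⇒ n(H2) = 5.05425 mol.
Reaction (2): H2→Cu ratio 1:1 ⇒ n(Cu) = 5.05425 mol.
Reaction (3): Cu→Cu(NO3)2 ratio 1:1 ⇒ n(Cu(NO3)2) = 5.05425 mol.
Mass of Cu(NO3)2 = 5.05425 × 187.57 = 948.026 g.

948.03 g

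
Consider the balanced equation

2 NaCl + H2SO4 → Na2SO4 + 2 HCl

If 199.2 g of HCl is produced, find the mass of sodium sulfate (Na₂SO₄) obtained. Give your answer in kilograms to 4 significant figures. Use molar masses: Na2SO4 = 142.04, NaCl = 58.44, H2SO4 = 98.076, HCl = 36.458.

n(HCl) = 199.20 g / 36.458 g/mol = 5.4638 mol.
From the equation the HCl:Na2SO4 mole ratio is 2:1, so n(Na2SO4) = 5.4638 × 1/2 = 2.7319 mol.
Mass of Na2SO4 = 2.7319 mol × 142.04 g/mol = 388.04 g.
Converting to kg: 388.04 g = 0.3880 kg.

0.3880 kg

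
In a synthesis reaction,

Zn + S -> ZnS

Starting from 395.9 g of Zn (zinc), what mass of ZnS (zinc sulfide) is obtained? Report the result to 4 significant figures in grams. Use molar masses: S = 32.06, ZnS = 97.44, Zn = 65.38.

590.0 g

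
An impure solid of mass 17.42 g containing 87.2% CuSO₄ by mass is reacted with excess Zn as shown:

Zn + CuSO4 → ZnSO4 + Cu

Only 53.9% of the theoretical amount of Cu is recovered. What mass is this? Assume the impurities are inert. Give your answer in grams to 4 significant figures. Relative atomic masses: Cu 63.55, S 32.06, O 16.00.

Pure CuSO4 available = 17.42 g × 0.872 = 15.190 g.
M(CuSO4) = 63.55 + 32.06 + 4(16.00) = 159.61 g/mol.
M(Cu) = 63.55 g/mol.
n(CuSO4) = 15.190 g / 159.61 g/mol = 0.095171 mol.
From the equation the CuSO4:Cu mole ratio is 1:1, so n(Cu) = 0.095171 × 1/1 = 0.095171 mol.
Mass of Cu = 0.095171 mol × 63.55 g/mol = 6.0481 g.
Actual mass collected = 6.0481 g × 0.539 = 3.2599 g.

3.260 g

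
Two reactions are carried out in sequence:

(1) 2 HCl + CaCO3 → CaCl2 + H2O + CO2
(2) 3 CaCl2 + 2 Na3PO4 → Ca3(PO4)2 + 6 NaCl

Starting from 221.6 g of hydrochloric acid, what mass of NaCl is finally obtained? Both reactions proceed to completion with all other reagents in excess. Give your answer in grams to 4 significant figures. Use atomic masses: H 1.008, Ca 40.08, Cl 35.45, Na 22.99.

355.2 g

M(HCl) = 1.008 + 35.45 = 36.458 g/mol.
M(NaCl) = 22.99 + 35.45 = 58.44 g/mol.
n(HCl) = 221.60 / 36.458 = 6.0782 mol.
Step 1 gives a 2:1 ratio of HCl to CaCl2, so n(CaCl2) = 3.0391 mol.
In step 2 the CaCl2:NaCl ratio is 3:6, so n(NaCl) = 6.0782 mol.
Mass of NaCl = 6.0782 × 58.44 = 355.21 g.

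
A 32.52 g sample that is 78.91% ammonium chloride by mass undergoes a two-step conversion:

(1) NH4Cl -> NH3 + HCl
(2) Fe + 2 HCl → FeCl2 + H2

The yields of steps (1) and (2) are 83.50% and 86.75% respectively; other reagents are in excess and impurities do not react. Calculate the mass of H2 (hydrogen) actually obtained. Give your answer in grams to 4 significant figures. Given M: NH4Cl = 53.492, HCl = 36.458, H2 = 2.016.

0.3503 g

Pure NH4Cl = 32.52 × 0.7891 = 25.662 g.
n(NH4Cl) = 25.662 / 53.492 = 0.47973 mol.
Step 1 (NH4Cl:HCl = 1:1): theoretical n(HCl) = 0.47973 mol; at 83.50% yield, n(HCl) = 0.40057 mol.
Step 2 (HCl:H2 = 2:1): theoretical n(H2) = 0.20029 mol, so theoretical mass = 0.20029 × 2.016 = 0.40378 g.
At 86.75% yield, actual mass of H2 = 0.40378 × 0.8675 = 0.35028 g.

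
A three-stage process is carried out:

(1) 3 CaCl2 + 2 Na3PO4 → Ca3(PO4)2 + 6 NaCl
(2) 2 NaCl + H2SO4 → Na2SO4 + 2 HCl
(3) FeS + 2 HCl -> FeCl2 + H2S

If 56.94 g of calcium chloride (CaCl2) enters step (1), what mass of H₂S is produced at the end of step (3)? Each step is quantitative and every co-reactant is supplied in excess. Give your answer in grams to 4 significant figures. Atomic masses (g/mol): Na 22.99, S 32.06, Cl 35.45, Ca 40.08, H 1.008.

M(CaCl2) = 40.08 + 2(35.45) = 110.98 g/mol.
M(H2S) = 2(1.008) + 32.06 = 34.076 g/mol.
n(CaCl2) = 56.94 / 110.98 = 0.51307 mol.
Reaction (1): CaCl2→NaCl ratio 3:6 ⇒ n(NaCl) = 1.0261 mol.
Reaction (2): NaCl→HCl ratio 2:2 ⇒ n(HCl) = 1.0261 mol.
Reaction (3): HCl→H2S ratio 2:1 ⇒ n(H2S) = 0.51307 mol.
Mass of H2S = 0.51307 × 34.076 = 17.483 g.

17.48 g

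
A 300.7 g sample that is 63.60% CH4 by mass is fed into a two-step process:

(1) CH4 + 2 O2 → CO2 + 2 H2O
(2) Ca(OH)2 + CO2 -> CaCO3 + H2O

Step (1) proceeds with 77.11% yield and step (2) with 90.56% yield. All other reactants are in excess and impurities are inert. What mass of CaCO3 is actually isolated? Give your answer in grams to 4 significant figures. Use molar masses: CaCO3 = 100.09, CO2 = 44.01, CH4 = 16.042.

833.2 g

Pure CH4 = 300.7 × 0.6360 = 191.25 g.
n(CH4) = 191.25 / 16.042 = 11.922 mol.
Step 1 (CH4:CO2 = 1:1): theoretical n(CO2) = 11.922 mol; at 77.11% yield, n(CO2) = 9.1927 mol.
Step 2 (CO2:CaCO3 = 1:1): theoretical n(CaCO3) = 9.1927 mol, so theoretical mass = 9.1927 × 100.09 = 920.10 g.
At 90.56% yield, actual mass of CaCO3 = 920.10 × 0.9056 = 833.24 g.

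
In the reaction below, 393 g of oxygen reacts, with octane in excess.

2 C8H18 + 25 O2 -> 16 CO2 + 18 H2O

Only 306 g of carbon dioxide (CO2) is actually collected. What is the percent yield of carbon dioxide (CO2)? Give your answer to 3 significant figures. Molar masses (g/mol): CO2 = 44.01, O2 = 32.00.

n(O2) = 393.0 g / 32.00 g/mol = 12.28 mol.
From the equation the O2:CO2 mole ratio is 25:16, so n(CO2) = 12.28 × 16/25 = 7.860 mol.
Mass of CO2 = 7.860 mol × 44.01 g/mol = 345.9 g.
This is the theoretical yield. Percent yield = 306 g / 345.9 g × 100% = 88.46%.

88.5 %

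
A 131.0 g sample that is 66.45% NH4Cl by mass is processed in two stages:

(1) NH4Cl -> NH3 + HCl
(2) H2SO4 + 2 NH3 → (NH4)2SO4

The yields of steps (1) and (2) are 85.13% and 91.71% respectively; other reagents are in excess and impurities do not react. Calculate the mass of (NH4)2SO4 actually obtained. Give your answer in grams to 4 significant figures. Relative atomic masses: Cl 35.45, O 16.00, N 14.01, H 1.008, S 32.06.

Pure NH4Cl = 131.0 × 0.6645 = 87.050 g.
M(NH4Cl) = 14.01 + 4(1.008) + 35.45 = 53.492 g/mol.
M((NH4)2SO4) = 2(14.01) + 8(1.008) + 32.06 + 4(16.00) = 132.144 g/mol.
n(NH4Cl) = 87.050 / 53.492 = 1.6273 mol.
Step 1 (NH4Cl:NH3 = 1:1): theoretical n(NH3) = 1.6273 mol; at 85.13% yield, n(NH3) = 1.3854 mol.
Step 2 (NH3:(NH4)2SO4 = 2:1): theoretical n((NH4)2SO4) = 0.69268 mol, so theoretical mass = 0.69268 × 132.144 = 91.533 g.
At 91.71% yield, actual mass of (NH4)2SO4 = 91.533 × 0.9171 = 83.945 g.

83.94 g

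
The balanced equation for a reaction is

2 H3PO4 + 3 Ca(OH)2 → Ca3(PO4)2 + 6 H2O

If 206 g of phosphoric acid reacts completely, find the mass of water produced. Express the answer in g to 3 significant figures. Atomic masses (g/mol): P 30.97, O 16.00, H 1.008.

114 g

M(H3PO4) = 3(1.008) + 30.97 + 4(16.00) = 97.994 g/mol.
M(H2O) = 2(1.008) + 16.00 = 18.016 g/mol.
n(H3PO4) = 206.0 g / 97.994 g/mol = 2.102 mol.
From the equation the H3PO4:H2O mole ratio is 2:6, so n(H2O) = 2.102 × 6/2 = 6.307 mol.
Mass of H2O = 6.307 mol × 18.016 g/mol = 113.6 g.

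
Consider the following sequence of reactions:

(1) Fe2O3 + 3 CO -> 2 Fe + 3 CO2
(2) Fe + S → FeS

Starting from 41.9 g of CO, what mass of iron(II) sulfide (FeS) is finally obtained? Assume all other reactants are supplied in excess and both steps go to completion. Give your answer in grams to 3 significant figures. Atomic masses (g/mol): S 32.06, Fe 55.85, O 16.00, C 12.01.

M(CO) = 12.01 + 16.00 = 28.01 g/mol.
M(FeS) = 55.85 + 32.06 = 87.91 g/mol.
n(CO) = 41.90 / 28.01 = 1.496 mol.
Step 1 gives a 3:2 ratio of CO to Fe, so n(Fe) = 0.9973 mol.
In step 2 the Fe:FeS ratio is 1:1, so n(FeS) = 0.9973 mol.
Mass of FeS = 0.9973 × 87.91 = 87.67 g.

87.7 g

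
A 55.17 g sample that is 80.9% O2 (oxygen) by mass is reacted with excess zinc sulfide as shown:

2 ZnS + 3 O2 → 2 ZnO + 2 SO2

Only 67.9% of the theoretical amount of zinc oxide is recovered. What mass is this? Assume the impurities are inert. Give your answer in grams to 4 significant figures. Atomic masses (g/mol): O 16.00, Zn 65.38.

51.38 g

Pure O2 available = 55.17 g × 0.809 = 44.633 g.
M(O2) = 2(16.00) = 32.00 g/mol.
M(ZnO) = 65.38 + 16.00 = 81.38 g/mol.
n(O2) = 44.633 g / 32.00 g/mol = 1.3948 mol.
From the equation the O2:ZnO mole ratio is 3:2, so n(ZnO) = 1.3948 × 2/3 = 0.92984 mol.
Mass of ZnO = 0.92984 mol × 81.38 g/mol = 75.671 g.
Actual mass collected = 75.671 g × 0.679 = 51.380 g.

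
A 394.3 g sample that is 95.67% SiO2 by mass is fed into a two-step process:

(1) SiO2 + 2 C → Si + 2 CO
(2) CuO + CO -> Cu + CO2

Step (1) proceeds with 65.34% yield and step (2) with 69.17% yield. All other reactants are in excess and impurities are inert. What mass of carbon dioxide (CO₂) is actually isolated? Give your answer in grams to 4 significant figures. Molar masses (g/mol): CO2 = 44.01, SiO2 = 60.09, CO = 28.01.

249.7 g

Pure SiO2 = 394.3 × 0.9567 = 377.23 g.
n(SiO2) = 377.23 / 60.09 = 6.2777 mol.
Step 1 (SiO2:CO = 1:2): theoretical n(CO) = 12.555 mol; at 65.34% yield, n(CO) = 8.2037 mol.
Step 2 (CO:CO2 = 1:1): theoretical n(CO2) = 8.2037 mol, so theoretical mass = 8.2037 × 44.01 = 361.04 g.
At 69.17% yield, actual mass of CO2 = 361.04 × 0.6917 = 249.73 g.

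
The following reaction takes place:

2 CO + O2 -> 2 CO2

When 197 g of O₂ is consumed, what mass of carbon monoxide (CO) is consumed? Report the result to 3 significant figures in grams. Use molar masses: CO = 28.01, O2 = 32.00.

345 g

n(O2) = 197.0 g / 32.00 g/mol = 6.156 mol.
From the equation the O2:CO mole ratio is 1:2, so n(CO) = 6.156 × 2/1 = 12.31 mol.
Mass of CO = 12.31 mol × 28.01 g/mol = 344.9 g.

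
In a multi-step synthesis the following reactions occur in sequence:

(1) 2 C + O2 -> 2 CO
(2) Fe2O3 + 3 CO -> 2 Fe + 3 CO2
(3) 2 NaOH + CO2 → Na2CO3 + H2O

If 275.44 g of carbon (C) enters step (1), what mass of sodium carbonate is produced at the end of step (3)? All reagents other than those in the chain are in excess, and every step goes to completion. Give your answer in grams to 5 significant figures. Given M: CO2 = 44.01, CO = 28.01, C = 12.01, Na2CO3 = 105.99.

n(C) = 275.44 / 12.01 = 22.9342 mol.
Reaction (1): C→CO ratio 2:2 ⇒ n(CO) = 22.9342 mol.
Reaction (2): CO→CO2 ratio 3:3 ⇒ n(CO2) = 22.9342 mol.
Reaction (3): CO2→Na2CO3 ratio 1:1 ⇒ n(Na2CO3) = 22.9342 mol.
Mass of Na2CO3 = 22.9342 × 105.99 = 2430.80 g.

2430.8 g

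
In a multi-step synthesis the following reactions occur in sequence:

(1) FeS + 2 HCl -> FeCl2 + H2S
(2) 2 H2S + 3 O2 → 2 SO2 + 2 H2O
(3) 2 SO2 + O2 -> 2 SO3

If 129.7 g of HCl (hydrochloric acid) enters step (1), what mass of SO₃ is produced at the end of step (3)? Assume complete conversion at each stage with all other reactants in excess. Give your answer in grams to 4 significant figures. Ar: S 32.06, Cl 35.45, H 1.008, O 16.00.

M(HCl) = 1.008 + 35.45 = 36.458 g/mol.
M(SO3) = 32.06 + 3(16.00) = 80.06 g/mol.
n(HCl) = 129.7 / 36.458 = 3.5575 mol.
Reaction (1): HCl→H2S ratio 2:1 ⇒ n(H2S) = 1.7788 mol.
Reaction (2): H2S→SO2 ratio 2:2 ⇒ n(SO2) = 1.7788 mol.
Reaction (3): SO2→SO3 ratio 2:2 ⇒ n(SO3) = 1.7788 mol.
Mass of SO3 = 1.7788 × 80.06 = 142.41 g.

142.4 g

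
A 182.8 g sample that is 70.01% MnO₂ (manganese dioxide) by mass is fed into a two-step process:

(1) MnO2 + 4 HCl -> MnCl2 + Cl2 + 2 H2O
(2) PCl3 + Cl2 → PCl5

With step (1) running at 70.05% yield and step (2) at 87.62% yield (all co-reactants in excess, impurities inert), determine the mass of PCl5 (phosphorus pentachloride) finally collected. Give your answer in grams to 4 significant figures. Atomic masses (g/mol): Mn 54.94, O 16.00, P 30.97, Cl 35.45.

Pure MnO2 = 182.8 × 0.7001 = 127.98 g.
M(MnO2) = 54.94 + 2(16.00) = 86.94 g/mol.
M(PCl5) = 30.97 + 5(35.45) = 208.22 g/mol.
n(MnO2) = 127.98 / 86.94 = 1.4720 mol.
Step 1 (MnO2:Cl2 = 1:1): theoretical n(Cl2) = 1.4720 mol; at 70.05% yield, n(Cl2) = 1.0312 mol.
Step 2 (Cl2:PCl5 = 1:1): theoretical n(PCl5) = 1.0312 mol, so theoretical mass = 1.0312 × 208.22 = 214.71 g.
At 87.62% yield, actual mass of PCl5 = 214.71 × 0.8762 = 188.13 g.

188.1 g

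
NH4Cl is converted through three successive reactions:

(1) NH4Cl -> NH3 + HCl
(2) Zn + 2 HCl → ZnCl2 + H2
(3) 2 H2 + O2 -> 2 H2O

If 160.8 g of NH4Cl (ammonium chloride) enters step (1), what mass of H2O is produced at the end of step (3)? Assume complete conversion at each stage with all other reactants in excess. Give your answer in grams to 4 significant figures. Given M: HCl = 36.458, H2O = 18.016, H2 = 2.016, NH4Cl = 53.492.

n(NH4Cl) = 160.8 / 53.492 = 3.0061 mol.
Reaction (1): NH4Cl→HCl ratio 1:1 ⇒ n(HCl) = 3.0061 mol.
Reaction (2): HCl→H2 ratio 2:1 ⇒ n(H2) = 1.5030 mol.
Reaction (3): H2→H2O ratio 2:2 ⇒ n(H2O) = 1.5030 mol.
Mass of H2O = 1.5030 × 18.016 = 27.079 g.

27.08 g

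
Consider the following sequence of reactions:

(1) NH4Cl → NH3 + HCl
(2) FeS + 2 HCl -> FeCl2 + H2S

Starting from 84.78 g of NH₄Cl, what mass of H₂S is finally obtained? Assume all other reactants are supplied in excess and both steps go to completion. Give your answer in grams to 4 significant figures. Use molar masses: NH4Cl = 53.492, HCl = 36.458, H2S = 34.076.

27.00 g

n(NH4Cl) = 84.780 / 53.492 = 1.5849 mol.
Step 1 gives a 1:1 ratio of NH4Cl to HCl, so n(HCl) = 1.5849 mol.
In step 2 the HCl:H2S ratio is 2:1, so n(H2S) = 0.79245 mol.
Mass of H2S = 0.79245 × 34.076 = 27.004 g.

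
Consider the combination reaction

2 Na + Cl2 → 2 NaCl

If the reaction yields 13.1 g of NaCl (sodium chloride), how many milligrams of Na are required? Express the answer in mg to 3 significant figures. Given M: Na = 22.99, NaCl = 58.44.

5150 mg

n(NaCl) = 13.10 g / 58.44 g/mol = 0.2242 mol.
From the equation the NaCl:Na mole ratio is 2:2, so n(Na) = 0.2242 × 2/2 = 0.2242 mol.
Mass of Na = 0.2242 mol × 22.99 g/mol = 5.153 g.
Converting to mg: 5.153 g = 5150 mg.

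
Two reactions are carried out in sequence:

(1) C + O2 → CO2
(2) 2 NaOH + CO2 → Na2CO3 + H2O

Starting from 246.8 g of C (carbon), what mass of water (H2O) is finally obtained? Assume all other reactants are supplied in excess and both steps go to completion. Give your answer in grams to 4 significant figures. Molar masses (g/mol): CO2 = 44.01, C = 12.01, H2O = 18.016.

370.2 g

n(C) = 246.80 / 12.01 = 20.550 mol.
Step 1 gives a 1:1 ratio of C to CO2, so n(CO2) = 20.550 mol.
In step 2 the CO2:H2O ratio is 1:1, so n(H2O) = 20.550 mol.
Mass of H2O = 20.550 × 18.016 = 370.22 g.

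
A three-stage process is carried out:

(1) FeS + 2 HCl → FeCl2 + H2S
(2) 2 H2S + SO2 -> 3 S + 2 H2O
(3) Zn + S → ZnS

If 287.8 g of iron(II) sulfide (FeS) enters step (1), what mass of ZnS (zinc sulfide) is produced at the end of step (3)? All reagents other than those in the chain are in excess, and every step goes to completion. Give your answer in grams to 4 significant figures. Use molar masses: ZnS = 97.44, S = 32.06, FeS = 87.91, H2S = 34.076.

478.5 g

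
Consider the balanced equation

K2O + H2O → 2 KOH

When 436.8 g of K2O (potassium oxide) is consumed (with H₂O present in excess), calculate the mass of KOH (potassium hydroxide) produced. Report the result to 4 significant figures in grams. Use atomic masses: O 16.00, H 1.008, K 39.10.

520.3 g

M(K2O) = 2(39.10) + 16.00 = 94.20 g/mol.
M(KOH) = 39.10 + 16.00 + 1.008 = 56.108 g/mol.
n(K2O) = 436.80 g / 94.20 g/mol = 4.6369 mol.
From the equation the K2O:KOH mole ratio is 1:2, so n(KOH) = 4.6369 × 2/1 = 9.2739 mol.
Mass of KOH = 9.2739 mol × 56.108 g/mol = 520.34 g.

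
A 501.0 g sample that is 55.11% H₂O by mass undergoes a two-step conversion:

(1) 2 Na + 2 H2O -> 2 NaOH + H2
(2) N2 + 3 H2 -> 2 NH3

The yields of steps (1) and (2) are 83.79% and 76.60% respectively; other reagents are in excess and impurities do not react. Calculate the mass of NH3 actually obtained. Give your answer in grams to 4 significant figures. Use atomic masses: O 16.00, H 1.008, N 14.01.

55.85 g

Pure H2O = 501.0 × 0.5511 = 276.10 g.
M(H2O) = 2(1.008) + 16.00 = 18.016 g/mol.
M(NH3) = 14.01 + 3(1.008) = 17.034 g/mol.
n(H2O) = 276.10 / 18.016 = 15.325 mol.
Step 1 (H2O:H2 = 2:1): theoretical n(H2) = 7.6627 mol; at 83.79% yield, n(H2) = 6.4205 mol.
Step 2 (H2:NH3 = 3:2): theoretical n(NH3) = 4.2804 mol, so theoretical mass = 4.2804 × 17.034 = 72.912 g.
At 76.60% yield, actual mass of NH3 = 72.912 × 0.7660 = 55.850 g.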